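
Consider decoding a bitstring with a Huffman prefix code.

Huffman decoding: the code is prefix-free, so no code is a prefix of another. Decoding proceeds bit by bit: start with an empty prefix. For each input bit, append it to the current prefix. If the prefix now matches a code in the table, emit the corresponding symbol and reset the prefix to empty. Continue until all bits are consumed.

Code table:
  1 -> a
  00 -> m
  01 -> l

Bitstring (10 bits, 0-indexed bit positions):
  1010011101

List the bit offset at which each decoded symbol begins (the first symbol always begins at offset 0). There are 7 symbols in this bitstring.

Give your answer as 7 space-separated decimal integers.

Answer: 0 1 3 5 6 7 8

Derivation:
Bit 0: prefix='1' -> emit 'a', reset
Bit 1: prefix='0' (no match yet)
Bit 2: prefix='01' -> emit 'l', reset
Bit 3: prefix='0' (no match yet)
Bit 4: prefix='00' -> emit 'm', reset
Bit 5: prefix='1' -> emit 'a', reset
Bit 6: prefix='1' -> emit 'a', reset
Bit 7: prefix='1' -> emit 'a', reset
Bit 8: prefix='0' (no match yet)
Bit 9: prefix='01' -> emit 'l', reset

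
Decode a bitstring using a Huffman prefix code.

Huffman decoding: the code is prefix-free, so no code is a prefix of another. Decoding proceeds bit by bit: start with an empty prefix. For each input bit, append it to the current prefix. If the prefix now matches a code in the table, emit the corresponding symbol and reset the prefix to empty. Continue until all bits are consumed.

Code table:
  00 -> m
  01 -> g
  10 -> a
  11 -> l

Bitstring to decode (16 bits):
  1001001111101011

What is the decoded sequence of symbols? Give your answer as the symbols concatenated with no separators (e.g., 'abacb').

Bit 0: prefix='1' (no match yet)
Bit 1: prefix='10' -> emit 'a', reset
Bit 2: prefix='0' (no match yet)
Bit 3: prefix='01' -> emit 'g', reset
Bit 4: prefix='0' (no match yet)
Bit 5: prefix='00' -> emit 'm', reset
Bit 6: prefix='1' (no match yet)
Bit 7: prefix='11' -> emit 'l', reset
Bit 8: prefix='1' (no match yet)
Bit 9: prefix='11' -> emit 'l', reset
Bit 10: prefix='1' (no match yet)
Bit 11: prefix='10' -> emit 'a', reset
Bit 12: prefix='1' (no match yet)
Bit 13: prefix='10' -> emit 'a', reset
Bit 14: prefix='1' (no match yet)
Bit 15: prefix='11' -> emit 'l', reset

Answer: agmllaal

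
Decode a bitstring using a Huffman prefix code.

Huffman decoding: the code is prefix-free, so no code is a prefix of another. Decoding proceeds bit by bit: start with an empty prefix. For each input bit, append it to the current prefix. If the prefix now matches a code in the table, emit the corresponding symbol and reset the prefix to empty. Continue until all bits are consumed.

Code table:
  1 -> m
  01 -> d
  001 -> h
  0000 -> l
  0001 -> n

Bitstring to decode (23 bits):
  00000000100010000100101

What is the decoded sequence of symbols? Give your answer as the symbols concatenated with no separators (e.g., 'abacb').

Bit 0: prefix='0' (no match yet)
Bit 1: prefix='00' (no match yet)
Bit 2: prefix='000' (no match yet)
Bit 3: prefix='0000' -> emit 'l', reset
Bit 4: prefix='0' (no match yet)
Bit 5: prefix='00' (no match yet)
Bit 6: prefix='000' (no match yet)
Bit 7: prefix='0000' -> emit 'l', reset
Bit 8: prefix='1' -> emit 'm', reset
Bit 9: prefix='0' (no match yet)
Bit 10: prefix='00' (no match yet)
Bit 11: prefix='000' (no match yet)
Bit 12: prefix='0001' -> emit 'n', reset
Bit 13: prefix='0' (no match yet)
Bit 14: prefix='00' (no match yet)
Bit 15: prefix='000' (no match yet)
Bit 16: prefix='0000' -> emit 'l', reset
Bit 17: prefix='1' -> emit 'm', reset
Bit 18: prefix='0' (no match yet)
Bit 19: prefix='00' (no match yet)
Bit 20: prefix='001' -> emit 'h', reset
Bit 21: prefix='0' (no match yet)
Bit 22: prefix='01' -> emit 'd', reset

Answer: llmnlmhd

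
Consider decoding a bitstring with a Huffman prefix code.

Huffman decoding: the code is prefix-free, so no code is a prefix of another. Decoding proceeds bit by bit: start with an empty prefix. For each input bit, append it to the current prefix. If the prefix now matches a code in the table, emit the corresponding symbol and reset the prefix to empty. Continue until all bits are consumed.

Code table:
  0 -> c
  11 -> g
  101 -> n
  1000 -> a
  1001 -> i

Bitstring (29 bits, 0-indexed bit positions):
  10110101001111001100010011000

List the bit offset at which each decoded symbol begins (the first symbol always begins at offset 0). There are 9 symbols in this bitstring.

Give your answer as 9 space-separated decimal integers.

Answer: 0 3 6 7 11 13 17 21 25

Derivation:
Bit 0: prefix='1' (no match yet)
Bit 1: prefix='10' (no match yet)
Bit 2: prefix='101' -> emit 'n', reset
Bit 3: prefix='1' (no match yet)
Bit 4: prefix='10' (no match yet)
Bit 5: prefix='101' -> emit 'n', reset
Bit 6: prefix='0' -> emit 'c', reset
Bit 7: prefix='1' (no match yet)
Bit 8: prefix='10' (no match yet)
Bit 9: prefix='100' (no match yet)
Bit 10: prefix='1001' -> emit 'i', reset
Bit 11: prefix='1' (no match yet)
Bit 12: prefix='11' -> emit 'g', reset
Bit 13: prefix='1' (no match yet)
Bit 14: prefix='10' (no match yet)
Bit 15: prefix='100' (no match yet)
Bit 16: prefix='1001' -> emit 'i', reset
Bit 17: prefix='1' (no match yet)
Bit 18: prefix='10' (no match yet)
Bit 19: prefix='100' (no match yet)
Bit 20: prefix='1000' -> emit 'a', reset
Bit 21: prefix='1' (no match yet)
Bit 22: prefix='10' (no match yet)
Bit 23: prefix='100' (no match yet)
Bit 24: prefix='1001' -> emit 'i', reset
Bit 25: prefix='1' (no match yet)
Bit 26: prefix='10' (no match yet)
Bit 27: prefix='100' (no match yet)
Bit 28: prefix='1000' -> emit 'a', reset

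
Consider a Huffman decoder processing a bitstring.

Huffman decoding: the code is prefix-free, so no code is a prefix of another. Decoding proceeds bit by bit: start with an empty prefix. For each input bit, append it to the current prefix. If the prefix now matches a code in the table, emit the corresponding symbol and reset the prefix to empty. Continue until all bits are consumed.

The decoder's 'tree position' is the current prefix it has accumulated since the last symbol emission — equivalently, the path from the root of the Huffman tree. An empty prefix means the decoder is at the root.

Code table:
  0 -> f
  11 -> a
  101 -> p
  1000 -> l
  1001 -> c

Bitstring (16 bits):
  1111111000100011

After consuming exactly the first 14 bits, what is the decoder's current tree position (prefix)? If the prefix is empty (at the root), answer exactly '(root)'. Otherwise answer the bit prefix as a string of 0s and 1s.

Answer: (root)

Derivation:
Bit 0: prefix='1' (no match yet)
Bit 1: prefix='11' -> emit 'a', reset
Bit 2: prefix='1' (no match yet)
Bit 3: prefix='11' -> emit 'a', reset
Bit 4: prefix='1' (no match yet)
Bit 5: prefix='11' -> emit 'a', reset
Bit 6: prefix='1' (no match yet)
Bit 7: prefix='10' (no match yet)
Bit 8: prefix='100' (no match yet)
Bit 9: prefix='1000' -> emit 'l', reset
Bit 10: prefix='1' (no match yet)
Bit 11: prefix='10' (no match yet)
Bit 12: prefix='100' (no match yet)
Bit 13: prefix='1000' -> emit 'l', reset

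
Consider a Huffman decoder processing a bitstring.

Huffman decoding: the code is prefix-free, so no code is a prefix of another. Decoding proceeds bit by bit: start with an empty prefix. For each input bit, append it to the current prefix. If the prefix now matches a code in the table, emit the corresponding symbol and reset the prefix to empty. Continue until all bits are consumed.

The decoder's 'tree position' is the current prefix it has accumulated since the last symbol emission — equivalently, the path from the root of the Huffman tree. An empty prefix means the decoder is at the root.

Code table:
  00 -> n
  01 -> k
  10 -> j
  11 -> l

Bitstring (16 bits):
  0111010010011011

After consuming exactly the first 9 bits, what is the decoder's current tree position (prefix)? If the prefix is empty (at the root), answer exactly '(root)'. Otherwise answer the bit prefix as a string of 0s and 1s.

Bit 0: prefix='0' (no match yet)
Bit 1: prefix='01' -> emit 'k', reset
Bit 2: prefix='1' (no match yet)
Bit 3: prefix='11' -> emit 'l', reset
Bit 4: prefix='0' (no match yet)
Bit 5: prefix='01' -> emit 'k', reset
Bit 6: prefix='0' (no match yet)
Bit 7: prefix='00' -> emit 'n', reset
Bit 8: prefix='1' (no match yet)

Answer: 1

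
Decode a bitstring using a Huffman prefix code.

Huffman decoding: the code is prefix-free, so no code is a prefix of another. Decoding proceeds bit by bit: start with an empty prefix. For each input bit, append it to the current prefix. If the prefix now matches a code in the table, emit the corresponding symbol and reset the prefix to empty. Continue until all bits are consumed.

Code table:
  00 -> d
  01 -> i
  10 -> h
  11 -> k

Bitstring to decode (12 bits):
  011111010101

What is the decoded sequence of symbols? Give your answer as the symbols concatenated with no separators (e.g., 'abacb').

Answer: ikkiii

Derivation:
Bit 0: prefix='0' (no match yet)
Bit 1: prefix='01' -> emit 'i', reset
Bit 2: prefix='1' (no match yet)
Bit 3: prefix='11' -> emit 'k', reset
Bit 4: prefix='1' (no match yet)
Bit 5: prefix='11' -> emit 'k', reset
Bit 6: prefix='0' (no match yet)
Bit 7: prefix='01' -> emit 'i', reset
Bit 8: prefix='0' (no match yet)
Bit 9: prefix='01' -> emit 'i', reset
Bit 10: prefix='0' (no match yet)
Bit 11: prefix='01' -> emit 'i', reset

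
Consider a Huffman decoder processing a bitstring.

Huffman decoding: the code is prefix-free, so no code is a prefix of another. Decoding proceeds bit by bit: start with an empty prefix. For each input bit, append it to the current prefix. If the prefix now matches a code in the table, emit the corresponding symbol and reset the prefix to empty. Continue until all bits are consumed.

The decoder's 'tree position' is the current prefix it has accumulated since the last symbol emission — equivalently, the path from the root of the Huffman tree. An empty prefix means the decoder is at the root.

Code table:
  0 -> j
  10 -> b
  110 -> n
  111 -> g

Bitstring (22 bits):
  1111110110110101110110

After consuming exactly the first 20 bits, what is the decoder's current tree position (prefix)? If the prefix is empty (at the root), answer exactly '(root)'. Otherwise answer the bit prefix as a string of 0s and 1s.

Answer: 1

Derivation:
Bit 0: prefix='1' (no match yet)
Bit 1: prefix='11' (no match yet)
Bit 2: prefix='111' -> emit 'g', reset
Bit 3: prefix='1' (no match yet)
Bit 4: prefix='11' (no match yet)
Bit 5: prefix='111' -> emit 'g', reset
Bit 6: prefix='0' -> emit 'j', reset
Bit 7: prefix='1' (no match yet)
Bit 8: prefix='11' (no match yet)
Bit 9: prefix='110' -> emit 'n', reset
Bit 10: prefix='1' (no match yet)
Bit 11: prefix='11' (no match yet)
Bit 12: prefix='110' -> emit 'n', reset
Bit 13: prefix='1' (no match yet)
Bit 14: prefix='10' -> emit 'b', reset
Bit 15: prefix='1' (no match yet)
Bit 16: prefix='11' (no match yet)
Bit 17: prefix='111' -> emit 'g', reset
Bit 18: prefix='0' -> emit 'j', reset
Bit 19: prefix='1' (no match yet)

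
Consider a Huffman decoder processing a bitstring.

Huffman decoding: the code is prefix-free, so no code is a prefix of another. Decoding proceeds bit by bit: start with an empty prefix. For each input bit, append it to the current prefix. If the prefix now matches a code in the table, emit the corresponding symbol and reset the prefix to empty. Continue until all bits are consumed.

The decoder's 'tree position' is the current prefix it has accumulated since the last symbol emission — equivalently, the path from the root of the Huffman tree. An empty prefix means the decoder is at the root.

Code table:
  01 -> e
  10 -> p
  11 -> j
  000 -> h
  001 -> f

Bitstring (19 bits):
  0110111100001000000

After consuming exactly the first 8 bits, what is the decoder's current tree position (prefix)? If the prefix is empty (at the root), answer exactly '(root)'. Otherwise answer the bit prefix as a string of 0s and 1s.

Answer: (root)

Derivation:
Bit 0: prefix='0' (no match yet)
Bit 1: prefix='01' -> emit 'e', reset
Bit 2: prefix='1' (no match yet)
Bit 3: prefix='10' -> emit 'p', reset
Bit 4: prefix='1' (no match yet)
Bit 5: prefix='11' -> emit 'j', reset
Bit 6: prefix='1' (no match yet)
Bit 7: prefix='11' -> emit 'j', reset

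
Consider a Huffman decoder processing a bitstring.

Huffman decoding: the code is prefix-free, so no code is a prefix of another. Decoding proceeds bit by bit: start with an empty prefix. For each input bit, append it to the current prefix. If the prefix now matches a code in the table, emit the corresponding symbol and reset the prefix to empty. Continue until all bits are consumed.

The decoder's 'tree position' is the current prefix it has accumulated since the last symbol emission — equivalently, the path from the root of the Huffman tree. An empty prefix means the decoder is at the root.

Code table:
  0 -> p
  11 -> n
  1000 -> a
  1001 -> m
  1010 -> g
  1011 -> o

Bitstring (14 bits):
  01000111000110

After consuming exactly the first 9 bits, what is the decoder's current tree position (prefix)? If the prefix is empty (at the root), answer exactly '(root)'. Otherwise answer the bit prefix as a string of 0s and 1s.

Answer: 10

Derivation:
Bit 0: prefix='0' -> emit 'p', reset
Bit 1: prefix='1' (no match yet)
Bit 2: prefix='10' (no match yet)
Bit 3: prefix='100' (no match yet)
Bit 4: prefix='1000' -> emit 'a', reset
Bit 5: prefix='1' (no match yet)
Bit 6: prefix='11' -> emit 'n', reset
Bit 7: prefix='1' (no match yet)
Bit 8: prefix='10' (no match yet)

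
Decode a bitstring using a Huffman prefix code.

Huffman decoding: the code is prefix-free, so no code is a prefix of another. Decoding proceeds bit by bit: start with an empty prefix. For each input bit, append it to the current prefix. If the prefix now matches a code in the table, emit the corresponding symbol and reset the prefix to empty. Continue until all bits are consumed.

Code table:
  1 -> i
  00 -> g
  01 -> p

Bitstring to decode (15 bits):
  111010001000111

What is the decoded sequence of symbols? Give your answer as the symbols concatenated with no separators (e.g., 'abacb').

Answer: iiipgpgpii

Derivation:
Bit 0: prefix='1' -> emit 'i', reset
Bit 1: prefix='1' -> emit 'i', reset
Bit 2: prefix='1' -> emit 'i', reset
Bit 3: prefix='0' (no match yet)
Bit 4: prefix='01' -> emit 'p', reset
Bit 5: prefix='0' (no match yet)
Bit 6: prefix='00' -> emit 'g', reset
Bit 7: prefix='0' (no match yet)
Bit 8: prefix='01' -> emit 'p', reset
Bit 9: prefix='0' (no match yet)
Bit 10: prefix='00' -> emit 'g', reset
Bit 11: prefix='0' (no match yet)
Bit 12: prefix='01' -> emit 'p', reset
Bit 13: prefix='1' -> emit 'i', reset
Bit 14: prefix='1' -> emit 'i', reset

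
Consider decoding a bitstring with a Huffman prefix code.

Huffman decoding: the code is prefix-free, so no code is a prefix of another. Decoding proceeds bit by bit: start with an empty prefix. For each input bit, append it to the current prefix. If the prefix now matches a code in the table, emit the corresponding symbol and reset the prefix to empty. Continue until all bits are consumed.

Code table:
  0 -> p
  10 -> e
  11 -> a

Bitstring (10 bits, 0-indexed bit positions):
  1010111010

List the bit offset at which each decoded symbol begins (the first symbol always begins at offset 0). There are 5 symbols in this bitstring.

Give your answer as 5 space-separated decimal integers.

Answer: 0 2 4 6 8

Derivation:
Bit 0: prefix='1' (no match yet)
Bit 1: prefix='10' -> emit 'e', reset
Bit 2: prefix='1' (no match yet)
Bit 3: prefix='10' -> emit 'e', reset
Bit 4: prefix='1' (no match yet)
Bit 5: prefix='11' -> emit 'a', reset
Bit 6: prefix='1' (no match yet)
Bit 7: prefix='10' -> emit 'e', reset
Bit 8: prefix='1' (no match yet)
Bit 9: prefix='10' -> emit 'e', reset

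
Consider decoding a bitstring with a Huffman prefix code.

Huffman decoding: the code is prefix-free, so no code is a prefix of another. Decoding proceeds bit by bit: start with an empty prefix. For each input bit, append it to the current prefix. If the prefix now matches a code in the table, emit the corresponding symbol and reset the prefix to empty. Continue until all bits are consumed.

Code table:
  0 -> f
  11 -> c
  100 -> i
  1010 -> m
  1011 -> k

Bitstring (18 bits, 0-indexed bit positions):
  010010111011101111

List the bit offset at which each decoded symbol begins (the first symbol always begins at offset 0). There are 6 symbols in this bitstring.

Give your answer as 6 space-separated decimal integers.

Bit 0: prefix='0' -> emit 'f', reset
Bit 1: prefix='1' (no match yet)
Bit 2: prefix='10' (no match yet)
Bit 3: prefix='100' -> emit 'i', reset
Bit 4: prefix='1' (no match yet)
Bit 5: prefix='10' (no match yet)
Bit 6: prefix='101' (no match yet)
Bit 7: prefix='1011' -> emit 'k', reset
Bit 8: prefix='1' (no match yet)
Bit 9: prefix='10' (no match yet)
Bit 10: prefix='101' (no match yet)
Bit 11: prefix='1011' -> emit 'k', reset
Bit 12: prefix='1' (no match yet)
Bit 13: prefix='10' (no match yet)
Bit 14: prefix='101' (no match yet)
Bit 15: prefix='1011' -> emit 'k', reset
Bit 16: prefix='1' (no match yet)
Bit 17: prefix='11' -> emit 'c', reset

Answer: 0 1 4 8 12 16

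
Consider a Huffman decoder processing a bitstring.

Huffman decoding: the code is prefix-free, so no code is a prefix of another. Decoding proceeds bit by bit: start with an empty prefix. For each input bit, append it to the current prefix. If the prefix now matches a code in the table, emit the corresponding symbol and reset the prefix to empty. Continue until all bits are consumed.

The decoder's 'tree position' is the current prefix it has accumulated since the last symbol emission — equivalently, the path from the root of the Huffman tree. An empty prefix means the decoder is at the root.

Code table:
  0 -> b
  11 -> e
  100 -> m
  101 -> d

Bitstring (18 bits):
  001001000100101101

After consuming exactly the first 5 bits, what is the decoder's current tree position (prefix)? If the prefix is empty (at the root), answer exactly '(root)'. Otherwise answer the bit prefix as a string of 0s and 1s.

Bit 0: prefix='0' -> emit 'b', reset
Bit 1: prefix='0' -> emit 'b', reset
Bit 2: prefix='1' (no match yet)
Bit 3: prefix='10' (no match yet)
Bit 4: prefix='100' -> emit 'm', reset

Answer: (root)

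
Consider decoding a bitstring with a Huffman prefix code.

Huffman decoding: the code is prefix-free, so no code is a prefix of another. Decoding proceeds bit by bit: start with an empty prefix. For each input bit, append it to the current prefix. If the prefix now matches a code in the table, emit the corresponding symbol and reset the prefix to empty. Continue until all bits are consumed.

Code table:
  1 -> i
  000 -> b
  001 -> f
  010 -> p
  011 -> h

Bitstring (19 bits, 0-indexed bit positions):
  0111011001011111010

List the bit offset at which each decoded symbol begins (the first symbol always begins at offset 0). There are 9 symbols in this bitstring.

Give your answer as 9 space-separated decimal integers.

Answer: 0 3 4 7 10 13 14 15 16

Derivation:
Bit 0: prefix='0' (no match yet)
Bit 1: prefix='01' (no match yet)
Bit 2: prefix='011' -> emit 'h', reset
Bit 3: prefix='1' -> emit 'i', reset
Bit 4: prefix='0' (no match yet)
Bit 5: prefix='01' (no match yet)
Bit 6: prefix='011' -> emit 'h', reset
Bit 7: prefix='0' (no match yet)
Bit 8: prefix='00' (no match yet)
Bit 9: prefix='001' -> emit 'f', reset
Bit 10: prefix='0' (no match yet)
Bit 11: prefix='01' (no match yet)
Bit 12: prefix='011' -> emit 'h', reset
Bit 13: prefix='1' -> emit 'i', reset
Bit 14: prefix='1' -> emit 'i', reset
Bit 15: prefix='1' -> emit 'i', reset
Bit 16: prefix='0' (no match yet)
Bit 17: prefix='01' (no match yet)
Bit 18: prefix='010' -> emit 'p', reset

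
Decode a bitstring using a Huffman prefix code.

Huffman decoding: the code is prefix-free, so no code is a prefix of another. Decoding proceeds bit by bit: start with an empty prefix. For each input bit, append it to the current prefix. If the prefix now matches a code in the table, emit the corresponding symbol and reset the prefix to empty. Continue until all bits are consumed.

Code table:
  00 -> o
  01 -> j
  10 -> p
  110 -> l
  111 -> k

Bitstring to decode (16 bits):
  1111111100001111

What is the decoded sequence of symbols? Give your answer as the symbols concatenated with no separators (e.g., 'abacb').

Answer: kklojk

Derivation:
Bit 0: prefix='1' (no match yet)
Bit 1: prefix='11' (no match yet)
Bit 2: prefix='111' -> emit 'k', reset
Bit 3: prefix='1' (no match yet)
Bit 4: prefix='11' (no match yet)
Bit 5: prefix='111' -> emit 'k', reset
Bit 6: prefix='1' (no match yet)
Bit 7: prefix='11' (no match yet)
Bit 8: prefix='110' -> emit 'l', reset
Bit 9: prefix='0' (no match yet)
Bit 10: prefix='00' -> emit 'o', reset
Bit 11: prefix='0' (no match yet)
Bit 12: prefix='01' -> emit 'j', reset
Bit 13: prefix='1' (no match yet)
Bit 14: prefix='11' (no match yet)
Bit 15: prefix='111' -> emit 'k', reset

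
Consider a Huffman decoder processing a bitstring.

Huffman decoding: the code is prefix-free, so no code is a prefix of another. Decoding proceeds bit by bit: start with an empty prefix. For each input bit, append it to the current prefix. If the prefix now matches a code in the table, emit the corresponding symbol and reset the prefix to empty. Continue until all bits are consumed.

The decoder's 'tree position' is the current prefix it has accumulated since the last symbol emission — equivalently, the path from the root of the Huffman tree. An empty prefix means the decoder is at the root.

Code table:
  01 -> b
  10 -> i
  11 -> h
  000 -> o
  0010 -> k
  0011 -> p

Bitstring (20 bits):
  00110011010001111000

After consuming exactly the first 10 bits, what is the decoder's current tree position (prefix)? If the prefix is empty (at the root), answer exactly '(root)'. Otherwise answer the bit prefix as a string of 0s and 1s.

Answer: (root)

Derivation:
Bit 0: prefix='0' (no match yet)
Bit 1: prefix='00' (no match yet)
Bit 2: prefix='001' (no match yet)
Bit 3: prefix='0011' -> emit 'p', reset
Bit 4: prefix='0' (no match yet)
Bit 5: prefix='00' (no match yet)
Bit 6: prefix='001' (no match yet)
Bit 7: prefix='0011' -> emit 'p', reset
Bit 8: prefix='0' (no match yet)
Bit 9: prefix='01' -> emit 'b', reset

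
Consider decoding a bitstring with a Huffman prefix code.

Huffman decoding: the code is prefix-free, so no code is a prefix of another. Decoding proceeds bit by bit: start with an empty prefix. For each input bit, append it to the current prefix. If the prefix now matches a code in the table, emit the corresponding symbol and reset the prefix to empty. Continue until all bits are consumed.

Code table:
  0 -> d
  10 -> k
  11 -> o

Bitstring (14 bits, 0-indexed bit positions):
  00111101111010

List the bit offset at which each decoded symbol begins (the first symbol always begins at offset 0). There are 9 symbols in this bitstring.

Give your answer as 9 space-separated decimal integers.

Answer: 0 1 2 4 6 7 9 11 12

Derivation:
Bit 0: prefix='0' -> emit 'd', reset
Bit 1: prefix='0' -> emit 'd', reset
Bit 2: prefix='1' (no match yet)
Bit 3: prefix='11' -> emit 'o', reset
Bit 4: prefix='1' (no match yet)
Bit 5: prefix='11' -> emit 'o', reset
Bit 6: prefix='0' -> emit 'd', reset
Bit 7: prefix='1' (no match yet)
Bit 8: prefix='11' -> emit 'o', reset
Bit 9: prefix='1' (no match yet)
Bit 10: prefix='11' -> emit 'o', reset
Bit 11: prefix='0' -> emit 'd', reset
Bit 12: prefix='1' (no match yet)
Bit 13: prefix='10' -> emit 'k', reset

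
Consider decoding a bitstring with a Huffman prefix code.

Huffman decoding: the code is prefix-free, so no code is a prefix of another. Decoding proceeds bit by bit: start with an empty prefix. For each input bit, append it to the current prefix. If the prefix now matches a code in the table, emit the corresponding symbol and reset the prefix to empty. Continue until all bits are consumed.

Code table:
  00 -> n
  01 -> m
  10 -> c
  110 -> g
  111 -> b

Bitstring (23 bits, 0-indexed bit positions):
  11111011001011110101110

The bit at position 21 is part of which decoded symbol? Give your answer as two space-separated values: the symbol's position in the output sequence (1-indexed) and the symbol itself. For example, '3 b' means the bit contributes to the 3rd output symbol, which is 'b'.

Bit 0: prefix='1' (no match yet)
Bit 1: prefix='11' (no match yet)
Bit 2: prefix='111' -> emit 'b', reset
Bit 3: prefix='1' (no match yet)
Bit 4: prefix='11' (no match yet)
Bit 5: prefix='110' -> emit 'g', reset
Bit 6: prefix='1' (no match yet)
Bit 7: prefix='11' (no match yet)
Bit 8: prefix='110' -> emit 'g', reset
Bit 9: prefix='0' (no match yet)
Bit 10: prefix='01' -> emit 'm', reset
Bit 11: prefix='0' (no match yet)
Bit 12: prefix='01' -> emit 'm', reset
Bit 13: prefix='1' (no match yet)
Bit 14: prefix='11' (no match yet)
Bit 15: prefix='111' -> emit 'b', reset
Bit 16: prefix='0' (no match yet)
Bit 17: prefix='01' -> emit 'm', reset
Bit 18: prefix='0' (no match yet)
Bit 19: prefix='01' -> emit 'm', reset
Bit 20: prefix='1' (no match yet)
Bit 21: prefix='11' (no match yet)
Bit 22: prefix='110' -> emit 'g', reset

Answer: 9 g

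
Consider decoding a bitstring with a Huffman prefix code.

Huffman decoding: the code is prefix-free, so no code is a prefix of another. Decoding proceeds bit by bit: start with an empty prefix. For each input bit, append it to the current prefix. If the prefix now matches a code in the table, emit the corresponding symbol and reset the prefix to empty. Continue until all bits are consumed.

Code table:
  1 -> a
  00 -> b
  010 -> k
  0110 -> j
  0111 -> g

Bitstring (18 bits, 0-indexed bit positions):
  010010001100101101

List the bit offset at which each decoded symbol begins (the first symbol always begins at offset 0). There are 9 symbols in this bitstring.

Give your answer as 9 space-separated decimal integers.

Answer: 0 3 6 8 9 10 12 13 17

Derivation:
Bit 0: prefix='0' (no match yet)
Bit 1: prefix='01' (no match yet)
Bit 2: prefix='010' -> emit 'k', reset
Bit 3: prefix='0' (no match yet)
Bit 4: prefix='01' (no match yet)
Bit 5: prefix='010' -> emit 'k', reset
Bit 6: prefix='0' (no match yet)
Bit 7: prefix='00' -> emit 'b', reset
Bit 8: prefix='1' -> emit 'a', reset
Bit 9: prefix='1' -> emit 'a', reset
Bit 10: prefix='0' (no match yet)
Bit 11: prefix='00' -> emit 'b', reset
Bit 12: prefix='1' -> emit 'a', reset
Bit 13: prefix='0' (no match yet)
Bit 14: prefix='01' (no match yet)
Bit 15: prefix='011' (no match yet)
Bit 16: prefix='0110' -> emit 'j', reset
Bit 17: prefix='1' -> emit 'a', reset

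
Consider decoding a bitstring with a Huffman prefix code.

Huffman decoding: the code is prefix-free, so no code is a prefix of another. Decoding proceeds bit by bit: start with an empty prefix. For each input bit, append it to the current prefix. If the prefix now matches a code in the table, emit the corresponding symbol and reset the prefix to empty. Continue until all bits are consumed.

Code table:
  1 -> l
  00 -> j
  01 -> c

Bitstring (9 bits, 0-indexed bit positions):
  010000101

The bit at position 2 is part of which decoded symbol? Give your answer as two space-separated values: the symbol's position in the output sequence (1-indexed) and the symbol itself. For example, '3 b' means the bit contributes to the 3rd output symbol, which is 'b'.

Bit 0: prefix='0' (no match yet)
Bit 1: prefix='01' -> emit 'c', reset
Bit 2: prefix='0' (no match yet)
Bit 3: prefix='00' -> emit 'j', reset
Bit 4: prefix='0' (no match yet)
Bit 5: prefix='00' -> emit 'j', reset
Bit 6: prefix='1' -> emit 'l', reset

Answer: 2 j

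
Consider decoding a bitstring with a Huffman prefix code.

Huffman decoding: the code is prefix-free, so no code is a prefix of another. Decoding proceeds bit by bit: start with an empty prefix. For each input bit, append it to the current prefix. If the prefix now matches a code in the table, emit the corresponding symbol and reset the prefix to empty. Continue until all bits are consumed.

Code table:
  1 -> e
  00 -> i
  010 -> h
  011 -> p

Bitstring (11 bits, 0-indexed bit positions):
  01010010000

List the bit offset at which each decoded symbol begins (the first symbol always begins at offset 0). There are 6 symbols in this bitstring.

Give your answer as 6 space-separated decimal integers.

Answer: 0 3 4 6 7 9

Derivation:
Bit 0: prefix='0' (no match yet)
Bit 1: prefix='01' (no match yet)
Bit 2: prefix='010' -> emit 'h', reset
Bit 3: prefix='1' -> emit 'e', reset
Bit 4: prefix='0' (no match yet)
Bit 5: prefix='00' -> emit 'i', reset
Bit 6: prefix='1' -> emit 'e', reset
Bit 7: prefix='0' (no match yet)
Bit 8: prefix='00' -> emit 'i', reset
Bit 9: prefix='0' (no match yet)
Bit 10: prefix='00' -> emit 'i', reset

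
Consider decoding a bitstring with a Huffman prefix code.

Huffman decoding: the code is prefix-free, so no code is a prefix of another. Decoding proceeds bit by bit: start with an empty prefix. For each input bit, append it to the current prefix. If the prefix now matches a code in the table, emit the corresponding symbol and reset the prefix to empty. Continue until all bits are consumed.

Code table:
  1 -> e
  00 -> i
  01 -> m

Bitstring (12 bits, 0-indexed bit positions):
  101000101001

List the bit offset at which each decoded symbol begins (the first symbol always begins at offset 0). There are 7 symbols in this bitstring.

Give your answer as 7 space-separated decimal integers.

Bit 0: prefix='1' -> emit 'e', reset
Bit 1: prefix='0' (no match yet)
Bit 2: prefix='01' -> emit 'm', reset
Bit 3: prefix='0' (no match yet)
Bit 4: prefix='00' -> emit 'i', reset
Bit 5: prefix='0' (no match yet)
Bit 6: prefix='01' -> emit 'm', reset
Bit 7: prefix='0' (no match yet)
Bit 8: prefix='01' -> emit 'm', reset
Bit 9: prefix='0' (no match yet)
Bit 10: prefix='00' -> emit 'i', reset
Bit 11: prefix='1' -> emit 'e', reset

Answer: 0 1 3 5 7 9 11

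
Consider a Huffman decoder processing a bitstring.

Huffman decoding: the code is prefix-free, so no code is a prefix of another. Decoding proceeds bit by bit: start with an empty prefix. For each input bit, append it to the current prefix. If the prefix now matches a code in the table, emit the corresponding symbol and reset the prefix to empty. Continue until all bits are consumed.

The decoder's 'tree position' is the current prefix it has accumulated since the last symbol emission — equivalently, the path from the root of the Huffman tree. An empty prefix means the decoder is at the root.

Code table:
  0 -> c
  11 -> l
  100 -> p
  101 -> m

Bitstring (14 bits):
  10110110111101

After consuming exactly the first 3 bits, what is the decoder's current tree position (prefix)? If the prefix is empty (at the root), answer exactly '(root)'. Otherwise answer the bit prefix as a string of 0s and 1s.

Bit 0: prefix='1' (no match yet)
Bit 1: prefix='10' (no match yet)
Bit 2: prefix='101' -> emit 'm', reset

Answer: (root)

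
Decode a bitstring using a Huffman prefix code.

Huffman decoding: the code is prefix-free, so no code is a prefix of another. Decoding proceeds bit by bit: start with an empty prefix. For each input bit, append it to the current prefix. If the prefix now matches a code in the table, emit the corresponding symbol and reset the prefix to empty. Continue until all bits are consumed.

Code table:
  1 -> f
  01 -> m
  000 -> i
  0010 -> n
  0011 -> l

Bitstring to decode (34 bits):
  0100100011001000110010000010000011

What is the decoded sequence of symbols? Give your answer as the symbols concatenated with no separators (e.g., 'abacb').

Answer: mnlnlnimil

Derivation:
Bit 0: prefix='0' (no match yet)
Bit 1: prefix='01' -> emit 'm', reset
Bit 2: prefix='0' (no match yet)
Bit 3: prefix='00' (no match yet)
Bit 4: prefix='001' (no match yet)
Bit 5: prefix='0010' -> emit 'n', reset
Bit 6: prefix='0' (no match yet)
Bit 7: prefix='00' (no match yet)
Bit 8: prefix='001' (no match yet)
Bit 9: prefix='0011' -> emit 'l', reset
Bit 10: prefix='0' (no match yet)
Bit 11: prefix='00' (no match yet)
Bit 12: prefix='001' (no match yet)
Bit 13: prefix='0010' -> emit 'n', reset
Bit 14: prefix='0' (no match yet)
Bit 15: prefix='00' (no match yet)
Bit 16: prefix='001' (no match yet)
Bit 17: prefix='0011' -> emit 'l', reset
Bit 18: prefix='0' (no match yet)
Bit 19: prefix='00' (no match yet)
Bit 20: prefix='001' (no match yet)
Bit 21: prefix='0010' -> emit 'n', reset
Bit 22: prefix='0' (no match yet)
Bit 23: prefix='00' (no match yet)
Bit 24: prefix='000' -> emit 'i', reset
Bit 25: prefix='0' (no match yet)
Bit 26: prefix='01' -> emit 'm', reset
Bit 27: prefix='0' (no match yet)
Bit 28: prefix='00' (no match yet)
Bit 29: prefix='000' -> emit 'i', reset
Bit 30: prefix='0' (no match yet)
Bit 31: prefix='00' (no match yet)
Bit 32: prefix='001' (no match yet)
Bit 33: prefix='0011' -> emit 'l', reset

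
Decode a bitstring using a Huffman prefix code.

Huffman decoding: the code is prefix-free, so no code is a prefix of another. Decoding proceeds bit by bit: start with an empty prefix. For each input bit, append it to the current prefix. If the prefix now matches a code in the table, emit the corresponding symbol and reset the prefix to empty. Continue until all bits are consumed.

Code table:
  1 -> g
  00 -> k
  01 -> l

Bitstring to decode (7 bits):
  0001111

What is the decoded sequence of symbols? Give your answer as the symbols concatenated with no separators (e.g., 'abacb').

Bit 0: prefix='0' (no match yet)
Bit 1: prefix='00' -> emit 'k', reset
Bit 2: prefix='0' (no match yet)
Bit 3: prefix='01' -> emit 'l', reset
Bit 4: prefix='1' -> emit 'g', reset
Bit 5: prefix='1' -> emit 'g', reset
Bit 6: prefix='1' -> emit 'g', reset

Answer: klggg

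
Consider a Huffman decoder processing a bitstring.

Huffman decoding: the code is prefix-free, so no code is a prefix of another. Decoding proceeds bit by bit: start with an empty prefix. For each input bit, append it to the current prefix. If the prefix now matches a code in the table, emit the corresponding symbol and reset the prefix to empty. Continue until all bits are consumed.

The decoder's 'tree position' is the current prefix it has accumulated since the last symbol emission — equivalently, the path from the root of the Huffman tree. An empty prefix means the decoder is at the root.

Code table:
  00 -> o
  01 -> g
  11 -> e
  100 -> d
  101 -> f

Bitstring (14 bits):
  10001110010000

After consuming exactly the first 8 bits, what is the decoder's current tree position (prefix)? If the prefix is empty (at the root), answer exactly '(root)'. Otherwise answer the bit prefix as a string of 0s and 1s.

Answer: 0

Derivation:
Bit 0: prefix='1' (no match yet)
Bit 1: prefix='10' (no match yet)
Bit 2: prefix='100' -> emit 'd', reset
Bit 3: prefix='0' (no match yet)
Bit 4: prefix='01' -> emit 'g', reset
Bit 5: prefix='1' (no match yet)
Bit 6: prefix='11' -> emit 'e', reset
Bit 7: prefix='0' (no match yet)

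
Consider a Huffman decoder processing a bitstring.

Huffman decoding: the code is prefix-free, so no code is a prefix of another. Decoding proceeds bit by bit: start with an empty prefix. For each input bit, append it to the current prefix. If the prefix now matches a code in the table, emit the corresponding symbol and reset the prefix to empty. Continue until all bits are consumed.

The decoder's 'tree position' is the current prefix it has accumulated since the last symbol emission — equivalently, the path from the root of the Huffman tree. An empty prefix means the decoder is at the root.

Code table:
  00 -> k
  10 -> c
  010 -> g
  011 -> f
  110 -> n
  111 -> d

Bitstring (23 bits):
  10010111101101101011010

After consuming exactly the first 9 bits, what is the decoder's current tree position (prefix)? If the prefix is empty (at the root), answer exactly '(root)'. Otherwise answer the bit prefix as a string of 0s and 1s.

Bit 0: prefix='1' (no match yet)
Bit 1: prefix='10' -> emit 'c', reset
Bit 2: prefix='0' (no match yet)
Bit 3: prefix='01' (no match yet)
Bit 4: prefix='010' -> emit 'g', reset
Bit 5: prefix='1' (no match yet)
Bit 6: prefix='11' (no match yet)
Bit 7: prefix='111' -> emit 'd', reset
Bit 8: prefix='1' (no match yet)

Answer: 1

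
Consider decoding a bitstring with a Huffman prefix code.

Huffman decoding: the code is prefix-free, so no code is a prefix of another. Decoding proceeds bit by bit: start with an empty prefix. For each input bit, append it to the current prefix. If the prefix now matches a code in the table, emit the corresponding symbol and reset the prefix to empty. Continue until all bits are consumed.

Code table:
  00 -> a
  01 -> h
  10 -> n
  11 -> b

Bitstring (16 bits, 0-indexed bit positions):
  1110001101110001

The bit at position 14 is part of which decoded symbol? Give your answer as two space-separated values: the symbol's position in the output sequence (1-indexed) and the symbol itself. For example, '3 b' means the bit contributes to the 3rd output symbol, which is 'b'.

Bit 0: prefix='1' (no match yet)
Bit 1: prefix='11' -> emit 'b', reset
Bit 2: prefix='1' (no match yet)
Bit 3: prefix='10' -> emit 'n', reset
Bit 4: prefix='0' (no match yet)
Bit 5: prefix='00' -> emit 'a', reset
Bit 6: prefix='1' (no match yet)
Bit 7: prefix='11' -> emit 'b', reset
Bit 8: prefix='0' (no match yet)
Bit 9: prefix='01' -> emit 'h', reset
Bit 10: prefix='1' (no match yet)
Bit 11: prefix='11' -> emit 'b', reset
Bit 12: prefix='0' (no match yet)
Bit 13: prefix='00' -> emit 'a', reset
Bit 14: prefix='0' (no match yet)
Bit 15: prefix='01' -> emit 'h', reset

Answer: 8 h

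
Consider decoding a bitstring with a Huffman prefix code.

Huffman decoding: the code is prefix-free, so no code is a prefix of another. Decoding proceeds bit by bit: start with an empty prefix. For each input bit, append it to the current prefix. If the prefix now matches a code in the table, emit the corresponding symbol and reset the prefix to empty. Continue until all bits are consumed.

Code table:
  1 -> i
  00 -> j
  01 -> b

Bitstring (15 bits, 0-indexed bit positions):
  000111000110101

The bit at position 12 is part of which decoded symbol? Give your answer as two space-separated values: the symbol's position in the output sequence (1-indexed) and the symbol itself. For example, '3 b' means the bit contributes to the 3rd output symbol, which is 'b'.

Answer: 8 b

Derivation:
Bit 0: prefix='0' (no match yet)
Bit 1: prefix='00' -> emit 'j', reset
Bit 2: prefix='0' (no match yet)
Bit 3: prefix='01' -> emit 'b', reset
Bit 4: prefix='1' -> emit 'i', reset
Bit 5: prefix='1' -> emit 'i', reset
Bit 6: prefix='0' (no match yet)
Bit 7: prefix='00' -> emit 'j', reset
Bit 8: prefix='0' (no match yet)
Bit 9: prefix='01' -> emit 'b', reset
Bit 10: prefix='1' -> emit 'i', reset
Bit 11: prefix='0' (no match yet)
Bit 12: prefix='01' -> emit 'b', reset
Bit 13: prefix='0' (no match yet)
Bit 14: prefix='01' -> emit 'b', reset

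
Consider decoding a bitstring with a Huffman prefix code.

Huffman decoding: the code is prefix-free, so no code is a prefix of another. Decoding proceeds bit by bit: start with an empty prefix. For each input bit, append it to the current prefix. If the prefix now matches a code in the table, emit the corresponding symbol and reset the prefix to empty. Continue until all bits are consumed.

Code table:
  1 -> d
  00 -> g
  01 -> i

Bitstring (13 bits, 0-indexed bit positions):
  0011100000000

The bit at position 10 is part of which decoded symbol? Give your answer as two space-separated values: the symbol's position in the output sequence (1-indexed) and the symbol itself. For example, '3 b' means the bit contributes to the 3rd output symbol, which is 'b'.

Answer: 7 g

Derivation:
Bit 0: prefix='0' (no match yet)
Bit 1: prefix='00' -> emit 'g', reset
Bit 2: prefix='1' -> emit 'd', reset
Bit 3: prefix='1' -> emit 'd', reset
Bit 4: prefix='1' -> emit 'd', reset
Bit 5: prefix='0' (no match yet)
Bit 6: prefix='00' -> emit 'g', reset
Bit 7: prefix='0' (no match yet)
Bit 8: prefix='00' -> emit 'g', reset
Bit 9: prefix='0' (no match yet)
Bit 10: prefix='00' -> emit 'g', reset
Bit 11: prefix='0' (no match yet)
Bit 12: prefix='00' -> emit 'g', reset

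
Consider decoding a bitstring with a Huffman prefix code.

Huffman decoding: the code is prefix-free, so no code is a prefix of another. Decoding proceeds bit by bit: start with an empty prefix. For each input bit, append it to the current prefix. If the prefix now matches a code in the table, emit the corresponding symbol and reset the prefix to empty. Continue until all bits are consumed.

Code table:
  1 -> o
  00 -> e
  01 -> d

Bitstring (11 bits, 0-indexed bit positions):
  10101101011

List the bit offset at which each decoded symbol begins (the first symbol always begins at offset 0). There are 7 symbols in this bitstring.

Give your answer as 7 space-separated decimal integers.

Answer: 0 1 3 5 6 8 10

Derivation:
Bit 0: prefix='1' -> emit 'o', reset
Bit 1: prefix='0' (no match yet)
Bit 2: prefix='01' -> emit 'd', reset
Bit 3: prefix='0' (no match yet)
Bit 4: prefix='01' -> emit 'd', reset
Bit 5: prefix='1' -> emit 'o', reset
Bit 6: prefix='0' (no match yet)
Bit 7: prefix='01' -> emit 'd', reset
Bit 8: prefix='0' (no match yet)
Bit 9: prefix='01' -> emit 'd', reset
Bit 10: prefix='1' -> emit 'o', reset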